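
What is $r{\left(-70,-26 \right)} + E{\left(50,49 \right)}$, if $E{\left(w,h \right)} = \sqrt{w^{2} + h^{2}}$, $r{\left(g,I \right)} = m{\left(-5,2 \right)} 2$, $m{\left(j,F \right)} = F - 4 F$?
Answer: $-12 + 13 \sqrt{29} \approx 58.007$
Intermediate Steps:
$m{\left(j,F \right)} = - 3 F$
$r{\left(g,I \right)} = -12$ ($r{\left(g,I \right)} = \left(-3\right) 2 \cdot 2 = \left(-6\right) 2 = -12$)
$E{\left(w,h \right)} = \sqrt{h^{2} + w^{2}}$
$r{\left(-70,-26 \right)} + E{\left(50,49 \right)} = -12 + \sqrt{49^{2} + 50^{2}} = -12 + \sqrt{2401 + 2500} = -12 + \sqrt{4901} = -12 + 13 \sqrt{29}$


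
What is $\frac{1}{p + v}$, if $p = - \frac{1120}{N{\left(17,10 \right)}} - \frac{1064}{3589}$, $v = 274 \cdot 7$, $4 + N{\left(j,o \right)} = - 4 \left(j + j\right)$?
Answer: $\frac{3589}{6911350} \approx 0.00051929$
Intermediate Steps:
$N{\left(j,o \right)} = -4 - 8 j$ ($N{\left(j,o \right)} = -4 - 4 \left(j + j\right) = -4 - 4 \cdot 2 j = -4 - 8 j$)
$v = 1918$
$p = \frac{27648}{3589}$ ($p = - \frac{1120}{-4 - 136} - \frac{1064}{3589} = - \frac{1120}{-140} - \frac{1064}{3589} = \left(-1120\right) \left(- \frac{1}{140}\right) - \frac{1064}{3589} = 8 - \frac{1064}{3589} = \frac{27648}{3589} \approx 7.7035$)
$\frac{1}{p + v} = \frac{1}{\frac{27648}{3589} + 1918} = \frac{1}{\frac{6911350}{3589}} = \frac{3589}{6911350}$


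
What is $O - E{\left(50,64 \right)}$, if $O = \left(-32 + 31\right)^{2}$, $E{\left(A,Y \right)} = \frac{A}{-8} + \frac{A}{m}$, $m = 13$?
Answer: $\frac{177}{52} \approx 3.4038$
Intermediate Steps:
$E{\left(A,Y \right)} = - \frac{5 A}{104}$ ($E{\left(A,Y \right)} = \frac{A}{-8} + \frac{A}{13} = A \left(- \frac{1}{8}\right) + A \frac{1}{13} = - \frac{A}{8} + \frac{A}{13} = - \frac{5 A}{104}$)
$O = 1$ ($O = \left(-1\right)^{2} = 1$)
$O - E{\left(50,64 \right)} = 1 - \left(- \frac{5}{104}\right) 50 = 1 - - \frac{125}{52} = 1 + \frac{125}{52} = \frac{177}{52}$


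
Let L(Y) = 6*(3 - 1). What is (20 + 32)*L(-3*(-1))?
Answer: 624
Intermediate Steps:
L(Y) = 12 (L(Y) = 6*2 = 12)
(20 + 32)*L(-3*(-1)) = (20 + 32)*12 = 52*12 = 624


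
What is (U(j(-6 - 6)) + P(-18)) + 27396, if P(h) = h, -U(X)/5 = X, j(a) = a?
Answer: 27438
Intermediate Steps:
U(X) = -5*X
(U(j(-6 - 6)) + P(-18)) + 27396 = (-5*(-6 - 6) - 18) + 27396 = (-5*(-12) - 18) + 27396 = (60 - 18) + 27396 = 42 + 27396 = 27438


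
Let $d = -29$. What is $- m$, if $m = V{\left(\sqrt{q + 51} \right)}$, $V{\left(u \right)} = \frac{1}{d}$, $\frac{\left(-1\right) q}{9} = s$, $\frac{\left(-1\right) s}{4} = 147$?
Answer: $\frac{1}{29} \approx 0.034483$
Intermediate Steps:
$s = -588$ ($s = \left(-4\right) 147 = -588$)
$q = 5292$ ($q = \left(-9\right) \left(-588\right) = 5292$)
$V{\left(u \right)} = - \frac{1}{29}$ ($V{\left(u \right)} = \frac{1}{-29} = - \frac{1}{29}$)
$m = - \frac{1}{29} \approx -0.034483$
$- m = \left(-1\right) \left(- \frac{1}{29}\right) = \frac{1}{29}$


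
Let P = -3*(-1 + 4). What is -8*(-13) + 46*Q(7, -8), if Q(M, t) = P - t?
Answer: 58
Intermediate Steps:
P = -9 (P = -3*3 = -9)
Q(M, t) = -9 - t
-8*(-13) + 46*Q(7, -8) = -8*(-13) + 46*(-9 - 1*(-8)) = 104 + 46*(-9 + 8) = 104 + 46*(-1) = 104 - 46 = 58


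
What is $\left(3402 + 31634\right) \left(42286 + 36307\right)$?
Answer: $2753584348$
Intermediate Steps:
$\left(3402 + 31634\right) \left(42286 + 36307\right) = 35036 \cdot 78593 = 2753584348$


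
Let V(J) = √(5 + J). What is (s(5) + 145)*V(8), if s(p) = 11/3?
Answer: 446*√13/3 ≈ 536.03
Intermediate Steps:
s(p) = 11/3 (s(p) = 11*(⅓) = 11/3)
(s(5) + 145)*V(8) = (11/3 + 145)*√(5 + 8) = 446*√13/3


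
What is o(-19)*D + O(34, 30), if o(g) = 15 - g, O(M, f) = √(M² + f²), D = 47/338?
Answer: 799/169 + 2*√514 ≈ 50.071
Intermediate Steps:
D = 47/338 (D = 47*(1/338) = 47/338 ≈ 0.13905)
o(-19)*D + O(34, 30) = (15 - 1*(-19))*(47/338) + √(34² + 30²) = (15 + 19)*(47/338) + √(1156 + 900) = 34*(47/338) + √2056 = 799/169 + 2*√514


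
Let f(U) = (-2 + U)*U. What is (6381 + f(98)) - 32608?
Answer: -16819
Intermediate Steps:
f(U) = U*(-2 + U)
(6381 + f(98)) - 32608 = (6381 + 98*(-2 + 98)) - 32608 = (6381 + 98*96) - 32608 = (6381 + 9408) - 32608 = 15789 - 32608 = -16819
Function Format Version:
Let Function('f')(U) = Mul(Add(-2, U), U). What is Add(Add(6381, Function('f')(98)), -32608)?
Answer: -16819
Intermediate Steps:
Function('f')(U) = Mul(U, Add(-2, U))
Add(Add(6381, Function('f')(98)), -32608) = Add(Add(6381, Mul(98, Add(-2, 98))), -32608) = Add(Add(6381, Mul(98, 96)), -32608) = Add(Add(6381, 9408), -32608) = Add(15789, -32608) = -16819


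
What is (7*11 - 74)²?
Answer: 9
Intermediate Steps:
(7*11 - 74)² = (77 - 74)² = 3² = 9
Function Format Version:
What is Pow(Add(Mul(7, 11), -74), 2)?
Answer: 9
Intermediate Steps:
Pow(Add(Mul(7, 11), -74), 2) = Pow(Add(77, -74), 2) = Pow(3, 2) = 9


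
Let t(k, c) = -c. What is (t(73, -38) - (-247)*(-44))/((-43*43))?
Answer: 10830/1849 ≈ 5.8572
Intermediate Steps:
(t(73, -38) - (-247)*(-44))/((-43*43)) = (-1*(-38) - (-247)*(-44))/((-43*43)) = (38 - 1*10868)/(-1849) = (38 - 10868)*(-1/1849) = -10830*(-1/1849) = 10830/1849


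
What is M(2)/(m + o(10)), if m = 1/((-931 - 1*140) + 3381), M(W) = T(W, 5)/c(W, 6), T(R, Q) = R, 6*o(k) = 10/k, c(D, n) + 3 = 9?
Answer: 385/193 ≈ 1.9948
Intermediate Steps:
c(D, n) = 6 (c(D, n) = -3 + 9 = 6)
o(k) = 5/(3*k) (o(k) = (10/k)/6 = 5/(3*k))
M(W) = W/6
m = 1/2310 (m = 1/((-931 - 140) + 3381) = 1/(-1071 + 3381) = 1/2310 ≈ 0.00043290)
M(2)/(m + o(10)) = ((1/6)*2)/(1/2310 + (5/3)/10) = 1/(3*(1/2310 + (5/3)*(1/10))) = 1/(3*(1/2310 + 1/6)) = 1/(3*(193/1155)) = (1/3)*(1155/193) = 385/193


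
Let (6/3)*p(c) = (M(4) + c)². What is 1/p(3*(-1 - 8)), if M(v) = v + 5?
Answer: 1/162 ≈ 0.0061728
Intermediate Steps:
M(v) = 5 + v
p(c) = (9 + c)²/2 (p(c) = ((5 + 4) + c)²/2 = (9 + c)²/2)
1/p(3*(-1 - 8)) = 1/((9 + 3*(-1 - 8))²/2) = 1/((9 + 3*(-9))²/2) = 1/((9 - 27)²/2) = 1/((½)*(-18)²) = 1/((½)*324) = 1/162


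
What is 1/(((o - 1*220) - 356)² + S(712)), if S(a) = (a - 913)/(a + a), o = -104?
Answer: 1424/658457399 ≈ 2.1626e-6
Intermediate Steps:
S(a) = (-913 + a)/(2*a) (S(a) = (-913 + a)/((2*a)) = (-913 + a)*(1/(2*a)) = (-913 + a)/(2*a))
1/(((o - 1*220) - 356)² + S(712)) = 1/(((-104 - 1*220) - 356)² + (½)*(-913 + 712)/712) = 1/(((-104 - 220) - 356)² + (½)*(1/712)*(-201)) = 1/((-324 - 356)² - 201/1424) = 1/((-680)² - 201/1424) = 1/(462400 - 201/1424) = 1/(658457399/1424) = 1424/658457399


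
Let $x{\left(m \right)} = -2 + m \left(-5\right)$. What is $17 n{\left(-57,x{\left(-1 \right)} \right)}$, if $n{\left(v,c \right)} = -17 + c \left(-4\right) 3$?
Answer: $-901$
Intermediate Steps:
$x{\left(m \right)} = -2 - 5 m$
$n{\left(v,c \right)} = -17 - 12 c$ ($n{\left(v,c \right)} = -17 + - 4 c 3 = -17 - 12 c$)
$17 n{\left(-57,x{\left(-1 \right)} \right)} = 17 \left(-17 - 12 \left(-2 - -5\right)\right) = 17 \left(-17 - 12 \left(-2 + 5\right)\right) = 17 \left(-17 - 36\right) = 17 \left(-53\right) = -901$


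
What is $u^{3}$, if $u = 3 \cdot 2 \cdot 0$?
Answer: $0$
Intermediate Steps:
$u = 0$ ($u = 6 \cdot 0 = 0$)
$u^{3} = 0^{3} = 0$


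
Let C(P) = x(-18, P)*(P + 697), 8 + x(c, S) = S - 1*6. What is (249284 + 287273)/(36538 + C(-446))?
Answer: -536557/78922 ≈ -6.7986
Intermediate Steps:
x(c, S) = -14 + S (x(c, S) = -8 + (S - 1*6) = -8 + (S - 6) = -8 + (-6 + S) = -14 + S)
C(P) = (-14 + P)*(697 + P) (C(P) = (-14 + P)*(P + 697) = (-14 + P)*(697 + P))
(249284 + 287273)/(36538 + C(-446)) = (249284 + 287273)/(36538 + (-14 - 446)*(697 - 446)) = 536557/(36538 - 460*251) = 536557/(36538 - 115460) = 536557/(-78922) = 536557*(-1/78922) = -536557/78922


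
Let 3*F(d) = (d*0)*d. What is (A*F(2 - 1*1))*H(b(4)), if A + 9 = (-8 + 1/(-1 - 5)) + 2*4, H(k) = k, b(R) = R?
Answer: 0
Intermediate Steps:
F(d) = 0 (F(d) = ((d*0)*d)/3 = (0*d)/3 = (1/3)*0 = 0)
A = -55/6 (A = -9 + ((-8 + 1/(-1 - 5)) + 2*4) = -9 + ((-8 + 1/(-6)) + 8) = -9 + ((-8 - 1/6) + 8) = -9 + (-49/6 + 8) = -9 - 1/6 = -55/6 ≈ -9.1667)
(A*F(2 - 1*1))*H(b(4)) = -55/6*0*4 = 0*4 = 0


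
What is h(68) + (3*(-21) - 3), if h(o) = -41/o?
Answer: -4529/68 ≈ -66.603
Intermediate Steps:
h(68) + (3*(-21) - 3) = -41/68 + (3*(-21) - 3) = -41*1/68 + (-63 - 3) = -41/68 - 66 = -4529/68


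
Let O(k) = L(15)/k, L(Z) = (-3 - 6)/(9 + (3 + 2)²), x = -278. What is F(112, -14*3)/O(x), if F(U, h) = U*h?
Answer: -14820736/3 ≈ -4.9402e+6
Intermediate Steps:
L(Z) = -9/34 (L(Z) = -9/(9 + 5²) = -9/(9 + 25) = -9/34)
O(k) = -9/(34*k)
F(112, -14*3)/O(x) = (112*(-14*3))/((-9/34/(-278))) = (112*(-42))/((-9/34*(-1/278))) = -4704/9/9452 = -4704*9452/9 = -14820736/3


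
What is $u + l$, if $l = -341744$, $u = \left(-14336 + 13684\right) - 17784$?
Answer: $-360180$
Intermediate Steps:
$u = -18436$ ($u = -652 - 17784 = -18436$)
$u + l = -18436 - 341744 = -360180$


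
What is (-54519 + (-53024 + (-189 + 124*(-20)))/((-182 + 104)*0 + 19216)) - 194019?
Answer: -4775961901/19216 ≈ -2.4854e+5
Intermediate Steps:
(-54519 + (-53024 + (-189 + 124*(-20)))/((-182 + 104)*0 + 19216)) - 194019 = (-54519 + (-53024 + (-189 - 2480))/(-78*0 + 19216)) - 194019 = (-54519 + (-53024 - 2669)/(0 + 19216)) - 194019 = (-54519 - 55693/19216) - 194019 = -1047692797/19216 - 194019 = -4775961901/19216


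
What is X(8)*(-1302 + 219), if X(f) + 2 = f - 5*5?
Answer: 20577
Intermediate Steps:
X(f) = -27 + f (X(f) = -2 + (f - 5*5) = -2 + (f - 25) = -2 + (-25 + f) = -27 + f)
X(8)*(-1302 + 219) = (-27 + 8)*(-1302 + 219) = -19*(-1083) = 20577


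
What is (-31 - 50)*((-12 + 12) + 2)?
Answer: -162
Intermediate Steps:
(-31 - 50)*((-12 + 12) + 2) = -81*(0 + 2) = -81*2 = -162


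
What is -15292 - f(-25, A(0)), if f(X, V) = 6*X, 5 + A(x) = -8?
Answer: -15142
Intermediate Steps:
A(x) = -13 (A(x) = -5 - 8 = -13)
-15292 - f(-25, A(0)) = -15292 - 6*(-25) = -15292 - 1*(-150) = -15292 + 150 = -15142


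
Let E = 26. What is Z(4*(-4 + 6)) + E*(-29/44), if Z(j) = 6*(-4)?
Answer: -905/22 ≈ -41.136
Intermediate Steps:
Z(j) = -24
Z(4*(-4 + 6)) + E*(-29/44) = -24 + 26*(-29/44) = -24 - 377/22 = -905/22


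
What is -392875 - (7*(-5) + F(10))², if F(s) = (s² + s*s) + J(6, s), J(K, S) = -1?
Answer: -419771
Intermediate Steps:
F(s) = -1 + 2*s² (F(s) = (s² + s*s) - 1 = (s² + s²) - 1 = 2*s² - 1 = -1 + 2*s²)
-392875 - (7*(-5) + F(10))² = -392875 - (7*(-5) + (-1 + 2*10²))² = -392875 - (-35 + (-1 + 2*100))² = -392875 - (-35 + (-1 + 200))² = -392875 - (-35 + 199)² = -392875 - 1*164² = -392875 - 1*26896 = -392875 - 26896 = -419771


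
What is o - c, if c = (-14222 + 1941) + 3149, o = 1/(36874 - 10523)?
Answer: 240637333/26351 ≈ 9132.0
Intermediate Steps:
o = 1/26351 ≈ 3.7949e-5
c = -9132 (c = -12281 + 3149 = -9132)
o - c = 1/26351 - 1*(-9132) = 1/26351 + 9132 = 240637333/26351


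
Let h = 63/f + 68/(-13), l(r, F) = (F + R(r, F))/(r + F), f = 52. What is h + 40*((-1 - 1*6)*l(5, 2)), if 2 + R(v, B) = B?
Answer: -4369/52 ≈ -84.019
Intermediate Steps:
R(v, B) = -2 + B
l(r, F) = (-2 + 2*F)/(F + r) (l(r, F) = (F + (-2 + F))/(r + F) = (-2 + 2*F)/(F + r))
h = -209/52 (h = 63/52 + 68/(-13) = 63*(1/52) + 68*(-1/13) = 63/52 - 68/13 = -209/52 ≈ -4.0192)
h + 40*((-1 - 1*6)*l(5, 2)) = -209/52 + 40*((-1 - 1*6)*(2*(-1 + 2)/(2 + 5))) = -209/52 + 40*((-1 - 6)*(2*1/7)) = -209/52 + 40*(-14/7) = -209/52 + 40*(-7*2/7) = -209/52 + 40*(-2) = -209/52 - 80 = -4369/52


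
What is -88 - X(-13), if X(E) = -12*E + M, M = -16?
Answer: -228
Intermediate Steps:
X(E) = -16 - 12*E (X(E) = -12*E - 16 = -16 - 12*E)
-88 - X(-13) = -88 - (-16 - 12*(-13)) = -88 - (-16 + 156) = -88 - 1*140 = -88 - 140 = -228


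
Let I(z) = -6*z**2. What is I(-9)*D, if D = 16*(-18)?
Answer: 139968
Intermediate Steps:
D = -288
I(-9)*D = -6*(-9)**2*(-288) = -6*81*(-288) = -486*(-288) = 139968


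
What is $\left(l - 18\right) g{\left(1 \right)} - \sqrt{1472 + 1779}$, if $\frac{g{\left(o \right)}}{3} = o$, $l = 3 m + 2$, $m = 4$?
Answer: $-12 - \sqrt{3251} \approx -69.018$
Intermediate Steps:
$l = 14$ ($l = 3 \cdot 4 + 2 = 12 + 2 = 14$)
$g{\left(o \right)} = 3 o$
$\left(l - 18\right) g{\left(1 \right)} - \sqrt{1472 + 1779} = \left(14 - 18\right) 3 \cdot 1 - \sqrt{1472 + 1779} = \left(-4\right) 3 - \sqrt{3251} = -12 - \sqrt{3251}$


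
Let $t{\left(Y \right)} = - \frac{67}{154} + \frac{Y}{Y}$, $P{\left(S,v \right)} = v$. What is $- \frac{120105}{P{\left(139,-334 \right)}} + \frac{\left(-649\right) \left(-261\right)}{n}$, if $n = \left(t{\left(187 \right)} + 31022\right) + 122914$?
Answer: $\frac{951983188953}{2639293718} \approx 360.7$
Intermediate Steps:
$t{\left(Y \right)} = \frac{87}{154}$ ($t{\left(Y \right)} = \left(-67\right) \frac{1}{154} + 1 = - \frac{67}{154} + 1 = \frac{87}{154}$)
$n = \frac{23706231}{154}$ ($n = \left(\frac{87}{154} + 31022\right) + 122914 = \frac{4777475}{154} + 122914 = \frac{23706231}{154} \approx 1.5394 \cdot 10^{5}$)
$- \frac{120105}{P{\left(139,-334 \right)}} + \frac{\left(-649\right) \left(-261\right)}{n} = - \frac{120105}{-334} + \frac{\left(-649\right) \left(-261\right)}{\frac{23706231}{154}} = \left(-120105\right) \left(- \frac{1}{334}\right) + 169389 \cdot \frac{154}{23706231} = \frac{120105}{334} + \frac{8695302}{7902077} = \frac{951983188953}{2639293718}$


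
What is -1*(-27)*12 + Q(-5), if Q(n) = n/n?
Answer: 325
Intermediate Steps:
Q(n) = 1
-1*(-27)*12 + Q(-5) = -1*(-27)*12 + 1 = 27*12 + 1 = 324 + 1 = 325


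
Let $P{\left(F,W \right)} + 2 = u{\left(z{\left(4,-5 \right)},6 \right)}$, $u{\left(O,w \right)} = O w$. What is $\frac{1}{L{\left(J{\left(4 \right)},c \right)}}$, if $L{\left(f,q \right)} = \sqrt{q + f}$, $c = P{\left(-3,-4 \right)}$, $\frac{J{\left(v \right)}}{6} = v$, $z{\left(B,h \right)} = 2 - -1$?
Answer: $\frac{\sqrt{10}}{20} \approx 0.15811$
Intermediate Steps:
$z{\left(B,h \right)} = 3$ ($z{\left(B,h \right)} = 2 + 1 = 3$)
$J{\left(v \right)} = 6 v$
$P{\left(F,W \right)} = 16$ ($P{\left(F,W \right)} = -2 + 3 \cdot 6 = -2 + 18 = 16$)
$c = 16$
$L{\left(f,q \right)} = \sqrt{f + q}$
$\frac{1}{L{\left(J{\left(4 \right)},c \right)}} = \frac{1}{\sqrt{6 \cdot 4 + 16}} = \frac{1}{\sqrt{24 + 16}} = \frac{1}{\sqrt{40}} = \frac{1}{2 \sqrt{10}} = \frac{\sqrt{10}}{20}$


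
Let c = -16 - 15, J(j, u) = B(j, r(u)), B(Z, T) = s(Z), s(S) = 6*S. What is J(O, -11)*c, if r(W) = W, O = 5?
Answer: -930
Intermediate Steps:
B(Z, T) = 6*Z
J(j, u) = 6*j
c = -31
J(O, -11)*c = (6*5)*(-31) = 30*(-31) = -930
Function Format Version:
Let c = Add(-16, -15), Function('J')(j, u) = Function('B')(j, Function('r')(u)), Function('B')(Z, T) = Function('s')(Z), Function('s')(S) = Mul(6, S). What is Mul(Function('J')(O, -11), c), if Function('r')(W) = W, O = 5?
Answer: -930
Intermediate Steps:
Function('B')(Z, T) = Mul(6, Z)
Function('J')(j, u) = Mul(6, j)
c = -31
Mul(Function('J')(O, -11), c) = Mul(Mul(6, 5), -31) = Mul(30, -31) = -930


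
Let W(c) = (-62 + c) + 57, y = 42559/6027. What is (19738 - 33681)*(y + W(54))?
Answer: -4711088726/6027 ≈ -7.8166e+5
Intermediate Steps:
y = 42559/6027 (y = 42559*(1/6027) = 42559/6027 ≈ 7.0614)
W(c) = -5 + c
(19738 - 33681)*(y + W(54)) = (19738 - 33681)*(42559/6027 + (-5 + 54)) = -13943*(42559/6027 + 49) = -13943*337882/6027 = -4711088726/6027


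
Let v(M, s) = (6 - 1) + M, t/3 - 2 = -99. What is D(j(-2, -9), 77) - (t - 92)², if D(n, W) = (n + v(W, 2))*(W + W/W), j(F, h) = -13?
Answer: -141307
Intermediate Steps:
t = -291 (t = 6 + 3*(-99) = 6 - 297 = -291)
v(M, s) = 5 + M
D(n, W) = (1 + W)*(5 + W + n) (D(n, W) = (n + (5 + W))*(W + W/W) = (5 + W + n)*(W + 1) = (5 + W + n)*(1 + W) = (1 + W)*(5 + W + n))
D(j(-2, -9), 77) - (t - 92)² = (5 + 77 - 13 + 77*(-13) + 77*(5 + 77)) - (-291 - 92)² = (5 + 77 - 13 - 1001 + 77*82) - 1*(-383)² = (5 + 77 - 13 - 1001 + 6314) - 1*146689 = 5382 - 146689 = -141307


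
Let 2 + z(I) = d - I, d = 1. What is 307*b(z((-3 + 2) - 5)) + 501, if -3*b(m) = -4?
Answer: 2731/3 ≈ 910.33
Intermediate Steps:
z(I) = -1 - I (z(I) = -2 + (1 - I) = -1 - I)
b(m) = 4/3 (b(m) = -⅓*(-4) = 4/3)
307*b(z((-3 + 2) - 5)) + 501 = 307*(4/3) + 501 = 1228/3 + 501 = 2731/3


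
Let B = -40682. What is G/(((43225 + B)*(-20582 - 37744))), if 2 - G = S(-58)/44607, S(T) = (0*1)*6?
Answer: -1/74161509 ≈ -1.3484e-8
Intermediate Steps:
S(T) = 0 (S(T) = 0*6 = 0)
G = 2 (G = 2 - 0/44607 = 2 - 1*0 = 2 + 0 = 2)
G/(((43225 + B)*(-20582 - 37744))) = 2/(((43225 - 40682)*(-20582 - 37744))) = 2/((2543*(-58326))) = 2/(-148323018) = 2*(-1/148323018) = -1/74161509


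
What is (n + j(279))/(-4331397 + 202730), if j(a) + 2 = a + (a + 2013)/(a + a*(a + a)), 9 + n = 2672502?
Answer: -138949294754/214637011329 ≈ -0.64737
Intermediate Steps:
n = 2672493 (n = -9 + 2672502 = 2672493)
j(a) = -2 + a + (2013 + a)/(a + 2*a²) (j(a) = -2 + (a + (a + 2013)/(a + a*(a + a))) = -2 + (a + (2013 + a)/(a + a*(2*a))) = -2 + (a + (2013 + a)/(a + 2*a²)) = -2 + a + (2013 + a)/(a + 2*a²))
(n + j(279))/(-4331397 + 202730) = (2672493 + (2013 - 1*279 - 3*279² + 2*279³)/(279*(1 + 2*279)))/(-4331397 + 202730) = (2672493 + (2013 - 279 - 3*77841 + 2*21717639)/(279*(1 + 558)))/(-4128667) = (2672493 + (1/279)*(2013 - 279 - 233523 + 43435278)/559)*(-1/4128667) = (2672493 + (1/279)*(1/559)*43203489)*(-1/4128667) = (2672493 + 14401163/51987)*(-1/4128667) = (138949294754/51987)*(-1/4128667) = -138949294754/214637011329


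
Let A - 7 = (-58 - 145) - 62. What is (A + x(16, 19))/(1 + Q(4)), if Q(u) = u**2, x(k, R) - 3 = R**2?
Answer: 106/17 ≈ 6.2353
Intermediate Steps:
x(k, R) = 3 + R**2
A = -258 (A = 7 + ((-58 - 145) - 62) = 7 + (-203 - 62) = 7 - 265 = -258)
(A + x(16, 19))/(1 + Q(4)) = (-258 + (3 + 19**2))/(1 + 4**2) = (-258 + (3 + 361))/(1 + 16) = (-258 + 364)/17 = 106*(1/17) = 106/17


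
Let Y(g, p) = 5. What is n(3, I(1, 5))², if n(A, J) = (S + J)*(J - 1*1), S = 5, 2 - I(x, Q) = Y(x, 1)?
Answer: 64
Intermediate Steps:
I(x, Q) = -3 (I(x, Q) = 2 - 1*5 = 2 - 5 = -3)
n(A, J) = (-1 + J)*(5 + J) (n(A, J) = (5 + J)*(J - 1*1) = (5 + J)*(J - 1) = (5 + J)*(-1 + J) = (-1 + J)*(5 + J))
n(3, I(1, 5))² = (-5 + (-3)² + 4*(-3))² = (-5 + 9 - 12)² = (-8)² = 64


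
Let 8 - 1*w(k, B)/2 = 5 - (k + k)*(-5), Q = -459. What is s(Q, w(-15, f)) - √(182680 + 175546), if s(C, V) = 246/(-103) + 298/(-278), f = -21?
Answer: -49541/14317 - √358226 ≈ -601.98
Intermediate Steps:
w(k, B) = 6 - 20*k (w(k, B) = 16 - 2*(5 - (k + k)*(-5)) = 16 - 2*(5 - 2*k*(-5)) = 16 - 2*(5 - (-10)*k) = 16 - 2*(5 + 10*k) = 16 + (-10 - 20*k) = 6 - 20*k)
s(C, V) = -49541/14317 (s(C, V) = 246*(-1/103) + 298*(-1/278) = -246/103 - 149/139 = -49541/14317)
s(Q, w(-15, f)) - √(182680 + 175546) = -49541/14317 - √(182680 + 175546) = -49541/14317 - √358226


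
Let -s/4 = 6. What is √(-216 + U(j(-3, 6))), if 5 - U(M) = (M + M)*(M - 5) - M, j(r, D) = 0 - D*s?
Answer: I*√40099 ≈ 200.25*I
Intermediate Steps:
s = -24 (s = -4*6 = -24)
j(r, D) = 24*D (j(r, D) = 0 - D*(-24) = 0 - (-24)*D = 0 + 24*D = 24*D)
U(M) = 5 + M - 2*M*(-5 + M) (U(M) = 5 - ((M + M)*(M - 5) - M) = 5 - ((2*M)*(-5 + M) - M) = 5 - (2*M*(-5 + M) - M) = 5 - (-M + 2*M*(-5 + M)) = 5 + (M - 2*M*(-5 + M)) = 5 + M - 2*M*(-5 + M))
√(-216 + U(j(-3, 6))) = √(-216 + (5 - 2*(24*6)² + 11*(24*6))) = √(-216 + (5 - 2*144² + 11*144)) = √(-216 + (5 - 2*20736 + 1584)) = √(-216 + (5 - 41472 + 1584)) = √(-216 - 39883) = √(-40099) = I*√40099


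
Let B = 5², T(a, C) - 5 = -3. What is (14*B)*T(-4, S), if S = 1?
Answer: 700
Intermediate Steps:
T(a, C) = 2 (T(a, C) = 5 - 3 = 2)
B = 25
(14*B)*T(-4, S) = (14*25)*2 = 350*2 = 700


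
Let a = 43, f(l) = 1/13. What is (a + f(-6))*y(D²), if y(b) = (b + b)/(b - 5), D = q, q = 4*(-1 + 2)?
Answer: 17920/143 ≈ 125.31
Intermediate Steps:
f(l) = 1/13
q = 4 (q = 4*1 = 4)
D = 4
y(b) = 2*b/(-5 + b) (y(b) = (2*b)/(-5 + b) = 2*b/(-5 + b))
(a + f(-6))*y(D²) = (43 + 1/13)*(2*4²/(-5 + 4²)) = 560*(2*16/(-5 + 16))/13 = 560*(2*16/11)/13 = 560*(2*16*(1/11))/13 = (560/13)*(32/11) = 17920/143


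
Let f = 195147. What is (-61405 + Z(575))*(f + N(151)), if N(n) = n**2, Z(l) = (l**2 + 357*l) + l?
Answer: 103540556360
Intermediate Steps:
Z(l) = l**2 + 358*l
(-61405 + Z(575))*(f + N(151)) = (-61405 + 575*(358 + 575))*(195147 + 151**2) = (-61405 + 575*933)*(195147 + 22801) = (-61405 + 536475)*217948 = 475070*217948 = 103540556360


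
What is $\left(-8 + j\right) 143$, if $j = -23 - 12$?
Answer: $-6149$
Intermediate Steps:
$j = -35$ ($j = -23 - 12 = -35$)
$\left(-8 + j\right) 143 = \left(-8 - 35\right) 143 = \left(-43\right) 143 = -6149$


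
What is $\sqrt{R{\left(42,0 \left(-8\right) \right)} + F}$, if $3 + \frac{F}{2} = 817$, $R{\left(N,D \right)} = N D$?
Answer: $2 \sqrt{407} \approx 40.349$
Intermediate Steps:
$R{\left(N,D \right)} = D N$
$F = 1628$ ($F = -6 + 2 \cdot 817 = -6 + 1634 = 1628$)
$\sqrt{R{\left(42,0 \left(-8\right) \right)} + F} = \sqrt{0 \left(-8\right) 42 + 1628} = \sqrt{0 \cdot 42 + 1628} = \sqrt{0 + 1628} = \sqrt{1628} = 2 \sqrt{407}$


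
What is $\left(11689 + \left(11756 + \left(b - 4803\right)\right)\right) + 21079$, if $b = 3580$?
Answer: $43301$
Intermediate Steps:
$\left(11689 + \left(11756 + \left(b - 4803\right)\right)\right) + 21079 = \left(11689 + \left(11756 + \left(3580 - 4803\right)\right)\right) + 21079 = \left(11689 + \left(11756 - 1223\right)\right) + 21079 = \left(11689 + 10533\right) + 21079 = 22222 + 21079 = 43301$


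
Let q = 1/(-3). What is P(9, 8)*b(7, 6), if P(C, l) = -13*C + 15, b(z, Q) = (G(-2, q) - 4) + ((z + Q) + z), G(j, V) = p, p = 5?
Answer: -2142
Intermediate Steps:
q = -⅓ ≈ -0.33333
G(j, V) = 5
b(z, Q) = 1 + Q + 2*z (b(z, Q) = (5 - 4) + ((z + Q) + z) = 1 + ((Q + z) + z) = 1 + (Q + 2*z) = 1 + Q + 2*z)
P(C, l) = 15 - 13*C
P(9, 8)*b(7, 6) = (15 - 13*9)*(1 + 6 + 2*7) = (15 - 117)*(1 + 6 + 14) = -102*21 = -2142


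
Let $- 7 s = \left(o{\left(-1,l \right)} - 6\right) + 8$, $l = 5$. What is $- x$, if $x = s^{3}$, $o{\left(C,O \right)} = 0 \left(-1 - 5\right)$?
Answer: $\frac{8}{343} \approx 0.023324$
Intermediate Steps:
$o{\left(C,O \right)} = 0$ ($o{\left(C,O \right)} = 0 \left(-6\right) = 0$)
$s = - \frac{2}{7}$ ($s = - \frac{\left(0 - 6\right) + 8}{7} = - \frac{-6 + 8}{7} = \left(- \frac{1}{7}\right) 2 = - \frac{2}{7} \approx -0.28571$)
$x = - \frac{8}{343}$ ($x = \left(- \frac{2}{7}\right)^{3} = - \frac{8}{343} \approx -0.023324$)
$- x = \left(-1\right) \left(- \frac{8}{343}\right) = \frac{8}{343}$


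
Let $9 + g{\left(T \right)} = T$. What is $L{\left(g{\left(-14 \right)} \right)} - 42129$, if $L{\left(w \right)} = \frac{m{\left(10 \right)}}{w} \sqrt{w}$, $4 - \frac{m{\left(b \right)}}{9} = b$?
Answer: $-42129 + \frac{54 i \sqrt{23}}{23} \approx -42129.0 + 11.26 i$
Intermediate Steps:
$g{\left(T \right)} = -9 + T$
$m{\left(b \right)} = 36 - 9 b$
$L{\left(w \right)} = - \frac{54}{\sqrt{w}}$ ($L{\left(w \right)} = \frac{36 - 90}{w} \sqrt{w} = - \frac{54}{w} \sqrt{w} = - \frac{54}{\sqrt{w}}$)
$L{\left(g{\left(-14 \right)} \right)} - 42129 = - \frac{54}{\sqrt{-9 - 14}} - 42129 = - \frac{54}{i \sqrt{23}} - 42129 = - 54 \left(- \frac{i \sqrt{23}}{23}\right) - 42129 = \frac{54 i \sqrt{23}}{23} - 42129 = -42129 + \frac{54 i \sqrt{23}}{23}$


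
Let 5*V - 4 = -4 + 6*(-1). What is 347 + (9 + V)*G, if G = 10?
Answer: 425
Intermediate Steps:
V = -6/5 (V = ⅘ + (-4 + 6*(-1))/5 = ⅘ + (-4 - 6)/5 = ⅘ + (⅕)*(-10) = ⅘ - 2 = -6/5 ≈ -1.2000)
347 + (9 + V)*G = 347 + (9 - 6/5)*10 = 347 + (39/5)*10 = 347 + 78 = 425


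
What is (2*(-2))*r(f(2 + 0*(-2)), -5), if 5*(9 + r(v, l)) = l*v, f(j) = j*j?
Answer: 52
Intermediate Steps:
f(j) = j²
r(v, l) = -9 + l*v/5 (r(v, l) = -9 + (l*v)/5 = -9 + l*v/5)
(2*(-2))*r(f(2 + 0*(-2)), -5) = (2*(-2))*(-9 + (⅕)*(-5)*(2 + 0*(-2))²) = -4*(-9 + (⅕)*(-5)*(2 + 0)²) = -4*(-9 + (⅕)*(-5)*2²) = -4*(-9 + (⅕)*(-5)*4) = -4*(-9 - 4) = -4*(-13) = 52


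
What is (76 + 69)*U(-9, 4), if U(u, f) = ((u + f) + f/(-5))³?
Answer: -707281/25 ≈ -28291.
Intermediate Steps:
U(u, f) = (u + 4*f/5)³ (U(u, f) = ((f + u) + f*(-⅕))³ = ((f + u) - f/5)³ = (u + 4*f/5)³)
(76 + 69)*U(-9, 4) = (76 + 69)*((4*4 + 5*(-9))³/125) = 145*((16 - 45)³/125) = 145*((1/125)*(-29)³) = 145*((1/125)*(-24389)) = 145*(-24389/125) = -707281/25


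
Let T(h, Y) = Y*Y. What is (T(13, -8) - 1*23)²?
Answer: 1681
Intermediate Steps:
T(h, Y) = Y²
(T(13, -8) - 1*23)² = ((-8)² - 1*23)² = (64 - 23)² = 41² = 1681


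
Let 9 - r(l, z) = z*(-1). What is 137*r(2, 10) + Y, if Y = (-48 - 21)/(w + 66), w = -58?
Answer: 20755/8 ≈ 2594.4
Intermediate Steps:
Y = -69/8 (Y = (-48 - 21)/(-58 + 66) = -69/8 ≈ -8.6250)
r(l, z) = 9 + z (r(l, z) = 9 - z*(-1) = 9 - (-1)*z = 9 + z)
137*r(2, 10) + Y = 137*(9 + 10) - 69/8 = 137*19 - 69/8 = 2603 - 69/8 = 20755/8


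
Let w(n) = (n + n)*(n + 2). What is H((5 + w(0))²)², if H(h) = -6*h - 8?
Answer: 24964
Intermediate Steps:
w(n) = 2*n*(2 + n) (w(n) = (2*n)*(2 + n) = 2*n*(2 + n))
H(h) = -8 - 6*h
H((5 + w(0))²)² = (-8 - 6*(5 + 2*0*(2 + 0))²)² = (-8 - 6*(5 + 2*0*2)²)² = (-8 - 6*(5 + 0)²)² = (-8 - 6*5²)² = (-8 - 6*25)² = (-8 - 150)² = (-158)² = 24964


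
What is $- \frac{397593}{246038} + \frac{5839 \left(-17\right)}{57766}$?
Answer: $- \frac{696909224}{209009281} \approx -3.3343$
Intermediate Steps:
$- \frac{397593}{246038} + \frac{5839 \left(-17\right)}{57766} = \left(-397593\right) \frac{1}{246038} - \frac{5839}{3398} = - \frac{397593}{246038} - \frac{5839}{3398} = - \frac{696909224}{209009281}$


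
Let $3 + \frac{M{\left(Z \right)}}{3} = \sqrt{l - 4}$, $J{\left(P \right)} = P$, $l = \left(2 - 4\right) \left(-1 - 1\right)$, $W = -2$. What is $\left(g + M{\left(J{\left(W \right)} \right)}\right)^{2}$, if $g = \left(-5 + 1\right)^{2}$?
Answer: $49$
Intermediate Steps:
$l = 4$ ($l = \left(-2\right) \left(-2\right) = 4$)
$M{\left(Z \right)} = -9$ ($M{\left(Z \right)} = -9 + 3 \sqrt{4 - 4} = -9 + 3 \sqrt{0} = -9 + 3 \cdot 0 = -9 + 0 = -9$)
$g = 16$ ($g = \left(-4\right)^{2} = 16$)
$\left(g + M{\left(J{\left(W \right)} \right)}\right)^{2} = \left(16 - 9\right)^{2} = 7^{2} = 49$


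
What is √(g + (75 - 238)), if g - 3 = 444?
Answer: 2*√71 ≈ 16.852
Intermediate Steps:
g = 447 (g = 3 + 444 = 447)
√(g + (75 - 238)) = √(447 + (75 - 238)) = √(447 - 163) = √284 = 2*√71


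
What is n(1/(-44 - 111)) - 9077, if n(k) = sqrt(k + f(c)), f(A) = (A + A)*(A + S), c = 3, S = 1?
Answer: -9077 + sqrt(576445)/155 ≈ -9072.1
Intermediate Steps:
f(A) = 2*A*(1 + A) (f(A) = (A + A)*(A + 1) = (2*A)*(1 + A) = 2*A*(1 + A))
n(k) = sqrt(24 + k) (n(k) = sqrt(k + 2*3*(1 + 3)) = sqrt(k + 2*3*4) = sqrt(k + 24) = sqrt(24 + k))
n(1/(-44 - 111)) - 9077 = sqrt(24 + 1/(-44 - 111)) - 9077 = sqrt(24 + 1/(-155)) - 9077 = sqrt(24 - 1/155) - 9077 = sqrt(3719/155) - 9077 = sqrt(576445)/155 - 9077 = -9077 + sqrt(576445)/155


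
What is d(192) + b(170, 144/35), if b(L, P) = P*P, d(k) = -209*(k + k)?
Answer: -98292864/1225 ≈ -80239.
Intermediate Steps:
d(k) = -418*k
b(L, P) = P**2
d(192) + b(170, 144/35) = -418*192 + (144/35)**2 = -80256 + (144*(1/35))**2 = -80256 + (144/35)**2 = -80256 + 20736/1225 = -98292864/1225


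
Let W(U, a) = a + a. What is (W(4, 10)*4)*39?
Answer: 3120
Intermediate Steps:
W(U, a) = 2*a
(W(4, 10)*4)*39 = ((2*10)*4)*39 = (20*4)*39 = 80*39 = 3120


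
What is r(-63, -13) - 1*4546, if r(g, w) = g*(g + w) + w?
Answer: 229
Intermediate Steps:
r(g, w) = w + g*(g + w)
r(-63, -13) - 1*4546 = (-13 + (-63)² - 63*(-13)) - 1*4546 = (-13 + 3969 + 819) - 4546 = 4775 - 4546 = 229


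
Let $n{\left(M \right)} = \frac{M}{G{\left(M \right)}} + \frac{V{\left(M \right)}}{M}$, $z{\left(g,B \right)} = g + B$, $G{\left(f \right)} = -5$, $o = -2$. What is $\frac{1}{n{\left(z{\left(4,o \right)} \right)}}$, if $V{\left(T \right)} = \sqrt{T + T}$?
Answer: $\frac{5}{3} \approx 1.6667$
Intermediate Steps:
$V{\left(T \right)} = \sqrt{2} \sqrt{T}$ ($V{\left(T \right)} = \sqrt{2 T} = \sqrt{2} \sqrt{T}$)
$z{\left(g,B \right)} = B + g$
$n{\left(M \right)} = - \frac{M}{5} + \frac{\sqrt{2}}{\sqrt{M}}$ ($n{\left(M \right)} = \frac{M}{-5} + \frac{\sqrt{2} \sqrt{M}}{M} = M \left(- \frac{1}{5}\right) + \frac{\sqrt{2}}{\sqrt{M}} = - \frac{M}{5} + \frac{\sqrt{2}}{\sqrt{M}}$)
$\frac{1}{n{\left(z{\left(4,o \right)} \right)}} = \frac{1}{- \frac{-2 + 4}{5} + \frac{\sqrt{2}}{\sqrt{-2 + 4}}} = \frac{1}{\left(- \frac{1}{5}\right) 2 + \frac{\sqrt{2}}{\sqrt{2}}} = \frac{1}{- \frac{2}{5} + \sqrt{2} \frac{\sqrt{2}}{2}} = \frac{1}{- \frac{2}{5} + 1} = \frac{1}{\frac{3}{5}} = \frac{5}{3}$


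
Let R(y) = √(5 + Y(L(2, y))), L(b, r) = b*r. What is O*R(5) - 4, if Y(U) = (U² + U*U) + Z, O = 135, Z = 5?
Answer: -4 + 135*√210 ≈ 1952.3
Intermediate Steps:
Y(U) = 5 + 2*U² (Y(U) = (U² + U*U) + 5 = (U² + U²) + 5 = 2*U² + 5 = 5 + 2*U²)
R(y) = √(10 + 8*y²) (R(y) = √(5 + (5 + 2*(2*y)²)) = √(5 + (5 + 2*(4*y²))) = √(5 + (5 + 8*y²)) = √(10 + 8*y²))
O*R(5) - 4 = 135*√(10 + 8*5²) - 4 = 135*√(10 + 8*25) - 4 = 135*√(10 + 200) - 4 = 135*√210 - 4 = -4 + 135*√210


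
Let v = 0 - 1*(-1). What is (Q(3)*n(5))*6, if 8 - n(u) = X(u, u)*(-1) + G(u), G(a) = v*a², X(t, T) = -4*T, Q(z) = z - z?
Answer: 0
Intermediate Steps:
Q(z) = 0
v = 1 (v = 0 + 1 = 1)
G(a) = a² (G(a) = 1*a² = a²)
n(u) = 8 - u² - 4*u (n(u) = 8 - (-4*u*(-1) + u²) = 8 - (4*u + u²) = 8 - (u² + 4*u) = 8 + (-u² - 4*u) = 8 - u² - 4*u)
(Q(3)*n(5))*6 = (0*(8 - 1*5² - 4*5))*6 = (0*(8 - 1*25 - 20))*6 = (0*(8 - 25 - 20))*6 = (0*(-37))*6 = 0*6 = 0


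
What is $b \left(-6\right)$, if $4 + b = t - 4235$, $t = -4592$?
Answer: $52986$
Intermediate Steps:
$b = -8831$ ($b = -4 - 8827 = -8831$)
$b \left(-6\right) = \left(-8831\right) \left(-6\right) = 52986$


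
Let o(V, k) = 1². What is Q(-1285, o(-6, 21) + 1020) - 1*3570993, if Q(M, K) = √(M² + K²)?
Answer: -3570993 + √2693666 ≈ -3.5694e+6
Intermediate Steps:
o(V, k) = 1
Q(M, K) = √(K² + M²)
Q(-1285, o(-6, 21) + 1020) - 1*3570993 = √((1 + 1020)² + (-1285)²) - 1*3570993 = √(1021² + 1651225) - 3570993 = √(1042441 + 1651225) - 3570993 = √2693666 - 3570993 = -3570993 + √2693666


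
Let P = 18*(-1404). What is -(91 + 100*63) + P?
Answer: -31663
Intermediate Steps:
P = -25272
-(91 + 100*63) + P = -(91 + 100*63) - 25272 = -(91 + 6300) - 25272 = -1*6391 - 25272 = -6391 - 25272 = -31663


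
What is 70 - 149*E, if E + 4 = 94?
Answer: -13340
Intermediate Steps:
E = 90 (E = -4 + 94 = 90)
70 - 149*E = 70 - 149*90 = 70 - 13410 = -13340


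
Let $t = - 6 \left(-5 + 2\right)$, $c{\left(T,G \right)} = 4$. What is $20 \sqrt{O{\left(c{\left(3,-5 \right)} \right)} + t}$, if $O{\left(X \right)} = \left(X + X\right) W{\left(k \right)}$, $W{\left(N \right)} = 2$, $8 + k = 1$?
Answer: $20 \sqrt{34} \approx 116.62$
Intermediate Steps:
$k = -7$ ($k = -8 + 1 = -7$)
$t = 18$ ($t = \left(-6\right) \left(-3\right) = 18$)
$O{\left(X \right)} = 4 X$ ($O{\left(X \right)} = \left(X + X\right) 2 = 2 X 2 = 4 X$)
$20 \sqrt{O{\left(c{\left(3,-5 \right)} \right)} + t} = 20 \sqrt{4 \cdot 4 + 18} = 20 \sqrt{16 + 18} = 20 \sqrt{34}$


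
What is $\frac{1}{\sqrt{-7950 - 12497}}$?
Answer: $- \frac{i \sqrt{20447}}{20447} \approx - 0.0069933 i$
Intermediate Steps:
$\frac{1}{\sqrt{-7950 - 12497}} = \frac{1}{\sqrt{-20447}} = \frac{1}{i \sqrt{20447}} = - \frac{i \sqrt{20447}}{20447}$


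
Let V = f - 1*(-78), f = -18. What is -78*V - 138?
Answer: -4818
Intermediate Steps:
V = 60 (V = -18 - 1*(-78) = -18 + 78 = 60)
-78*V - 138 = -78*60 - 138 = -4680 - 138 = -4818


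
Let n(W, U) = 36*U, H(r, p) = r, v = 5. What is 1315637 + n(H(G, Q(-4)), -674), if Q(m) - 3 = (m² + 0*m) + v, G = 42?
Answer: 1291373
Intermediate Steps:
Q(m) = 8 + m² (Q(m) = 3 + ((m² + 0*m) + 5) = 3 + ((m² + 0) + 5) = 3 + (m² + 5) = 3 + (5 + m²) = 8 + m²)
1315637 + n(H(G, Q(-4)), -674) = 1315637 + 36*(-674) = 1315637 - 24264 = 1291373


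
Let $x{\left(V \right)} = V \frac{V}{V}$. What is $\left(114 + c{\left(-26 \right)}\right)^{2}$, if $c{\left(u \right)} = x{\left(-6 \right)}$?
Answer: $11664$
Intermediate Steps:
$x{\left(V \right)} = V$ ($x{\left(V \right)} = V 1 = V$)
$c{\left(u \right)} = -6$
$\left(114 + c{\left(-26 \right)}\right)^{2} = \left(114 - 6\right)^{2} = 108^{2} = 11664$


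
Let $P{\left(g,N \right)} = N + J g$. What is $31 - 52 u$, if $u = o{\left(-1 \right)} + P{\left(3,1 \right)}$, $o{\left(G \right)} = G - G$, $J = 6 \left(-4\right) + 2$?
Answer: $3411$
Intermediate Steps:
$J = -22$ ($J = -24 + 2 = -22$)
$o{\left(G \right)} = 0$
$P{\left(g,N \right)} = N - 22 g$
$u = -65$ ($u = 0 + \left(1 - 66\right) = 0 - 65 = -65$)
$31 - 52 u = 31 - -3380 = 31 + 3380 = 3411$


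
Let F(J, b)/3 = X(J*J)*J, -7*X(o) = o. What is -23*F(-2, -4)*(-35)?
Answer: 2760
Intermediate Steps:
X(o) = -o/7
F(J, b) = -3*J³/7 (F(J, b) = 3*((-J*J/7)*J) = 3*((-J²/7)*J) = 3*(-J³/7) = -3*J³/7)
-23*F(-2, -4)*(-35) = -(-69)*(-2)³/7*(-35) = -(-69)*(-8)/7*(-35) = -23*24/7*(-35) = -552/7*(-35) = 2760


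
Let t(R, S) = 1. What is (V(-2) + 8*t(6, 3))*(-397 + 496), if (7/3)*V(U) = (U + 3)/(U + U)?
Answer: 21879/28 ≈ 781.39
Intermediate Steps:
V(U) = 3*(3 + U)/(14*U) (V(U) = 3*((U + 3)/(U + U))/7 = 3*((3 + U)/((2*U)))/7 = 3*((3 + U)*(1/(2*U)))/7 = 3*((3 + U)/(2*U))/7 = 3*(3 + U)/(14*U))
(V(-2) + 8*t(6, 3))*(-397 + 496) = ((3/14)*(3 - 2)/(-2) + 8*1)*(-397 + 496) = ((3/14)*(-½)*1 + 8)*99 = (-3/28 + 8)*99 = (221/28)*99 = 21879/28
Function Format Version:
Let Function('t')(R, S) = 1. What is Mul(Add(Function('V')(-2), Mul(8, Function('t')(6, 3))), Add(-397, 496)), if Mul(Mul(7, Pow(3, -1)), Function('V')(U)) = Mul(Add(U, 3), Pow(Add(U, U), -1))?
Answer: Rational(21879, 28) ≈ 781.39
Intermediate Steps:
Function('V')(U) = Mul(Rational(3, 14), Pow(U, -1), Add(3, U)) (Function('V')(U) = Mul(Rational(3, 7), Mul(Add(U, 3), Pow(Add(U, U), -1))) = Mul(Rational(3, 7), Mul(Add(3, U), Pow(Mul(2, U), -1))) = Mul(Rational(3, 7), Mul(Add(3, U), Mul(Rational(1, 2), Pow(U, -1)))) = Mul(Rational(3, 7), Mul(Rational(1, 2), Pow(U, -1), Add(3, U))) = Mul(Rational(3, 14), Pow(U, -1), Add(3, U)))
Mul(Add(Function('V')(-2), Mul(8, Function('t')(6, 3))), Add(-397, 496)) = Mul(Add(Mul(Rational(3, 14), Pow(-2, -1), Add(3, -2)), Mul(8, 1)), Add(-397, 496)) = Mul(Add(Mul(Rational(3, 14), Rational(-1, 2), 1), 8), 99) = Mul(Add(Rational(-3, 28), 8), 99) = Mul(Rational(221, 28), 99) = Rational(21879, 28)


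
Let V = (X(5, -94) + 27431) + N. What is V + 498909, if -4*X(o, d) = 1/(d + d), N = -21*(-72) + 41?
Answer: 396975537/752 ≈ 5.2789e+5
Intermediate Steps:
N = 1553 (N = 1512 + 41 = 1553)
X(o, d) = -1/(8*d) (X(o, d) = -1/(4*(d + d)) = -1/(2*d)/4 = -1/(8*d))
V = 21795969/752 (V = (-1/8/(-94) + 27431) + 1553 = (-1/8*(-1/94) + 27431) + 1553 = (1/752 + 27431) + 1553 = 20628113/752 + 1553 = 21795969/752 ≈ 28984.)
V + 498909 = 21795969/752 + 498909 = 396975537/752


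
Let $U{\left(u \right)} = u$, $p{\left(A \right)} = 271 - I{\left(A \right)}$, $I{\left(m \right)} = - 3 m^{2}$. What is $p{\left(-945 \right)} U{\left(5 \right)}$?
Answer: $13396730$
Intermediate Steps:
$p{\left(A \right)} = 271 + 3 A^{2}$ ($p{\left(A \right)} = 271 - - 3 A^{2} = 271 + 3 A^{2}$)
$p{\left(-945 \right)} U{\left(5 \right)} = \left(271 + 3 \left(-945\right)^{2}\right) 5 = \left(271 + 3 \cdot 893025\right) 5 = \left(271 + 2679075\right) 5 = 2679346 \cdot 5 = 13396730$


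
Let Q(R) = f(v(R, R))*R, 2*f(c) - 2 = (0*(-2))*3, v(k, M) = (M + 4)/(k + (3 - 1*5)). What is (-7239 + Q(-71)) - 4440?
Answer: -11750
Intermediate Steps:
v(k, M) = (4 + M)/(-2 + k) (v(k, M) = (4 + M)/(k + (3 - 5)) = (4 + M)/(k - 2) = (4 + M)/(-2 + k))
f(c) = 1 (f(c) = 1 + ((0*(-2))*3)/2 = 1 + (0*3)/2 = 1 + (1/2)*0 = 1 + 0 = 1)
Q(R) = R (Q(R) = 1*R = R)
(-7239 + Q(-71)) - 4440 = (-7239 - 71) - 4440 = -7310 - 4440 = -11750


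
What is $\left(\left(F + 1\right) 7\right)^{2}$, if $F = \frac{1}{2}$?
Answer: $\frac{441}{4} \approx 110.25$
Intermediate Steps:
$F = \frac{1}{2} \approx 0.5$
$\left(\left(F + 1\right) 7\right)^{2} = \left(\left(\frac{1}{2} + 1\right) 7\right)^{2} = \left(\frac{3}{2} \cdot 7\right)^{2} = \left(\frac{21}{2}\right)^{2} = \frac{441}{4}$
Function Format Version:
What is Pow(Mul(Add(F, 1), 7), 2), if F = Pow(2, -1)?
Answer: Rational(441, 4) ≈ 110.25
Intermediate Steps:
F = Rational(1, 2) ≈ 0.50000
Pow(Mul(Add(F, 1), 7), 2) = Pow(Mul(Add(Rational(1, 2), 1), 7), 2) = Pow(Mul(Rational(3, 2), 7), 2) = Pow(Rational(21, 2), 2) = Rational(441, 4)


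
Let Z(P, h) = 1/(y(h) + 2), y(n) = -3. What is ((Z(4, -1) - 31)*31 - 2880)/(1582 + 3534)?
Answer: -968/1279 ≈ -0.75684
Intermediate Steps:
Z(P, h) = -1 (Z(P, h) = 1/(-3 + 2) = 1/(-1) = -1)
((Z(4, -1) - 31)*31 - 2880)/(1582 + 3534) = ((-1 - 31)*31 - 2880)/(1582 + 3534) = (-32*31 - 2880)/5116 = (-992 - 2880)*(1/5116) = -3872*1/5116 = -968/1279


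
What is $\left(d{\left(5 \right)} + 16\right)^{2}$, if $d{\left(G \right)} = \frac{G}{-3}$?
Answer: $\frac{1849}{9} \approx 205.44$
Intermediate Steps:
$d{\left(G \right)} = - \frac{G}{3}$ ($d{\left(G \right)} = G \left(- \frac{1}{3}\right) = - \frac{G}{3}$)
$\left(d{\left(5 \right)} + 16\right)^{2} = \left(\left(- \frac{1}{3}\right) 5 + 16\right)^{2} = \left(- \frac{5}{3} + 16\right)^{2} = \left(\frac{43}{3}\right)^{2} = \frac{1849}{9}$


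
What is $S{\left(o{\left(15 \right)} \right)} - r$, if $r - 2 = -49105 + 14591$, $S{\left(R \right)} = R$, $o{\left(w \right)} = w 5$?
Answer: $34587$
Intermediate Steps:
$o{\left(w \right)} = 5 w$
$r = -34512$ ($r = 2 + \left(-49105 + 14591\right) = 2 - 34514 = -34512$)
$S{\left(o{\left(15 \right)} \right)} - r = 5 \cdot 15 - -34512 = 75 + 34512 = 34587$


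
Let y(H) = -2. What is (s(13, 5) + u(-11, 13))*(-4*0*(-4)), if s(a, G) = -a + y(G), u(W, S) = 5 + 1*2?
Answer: 0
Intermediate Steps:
u(W, S) = 7 (u(W, S) = 5 + 2 = 7)
s(a, G) = -2 - a (s(a, G) = -a - 2 = -2 - a)
(s(13, 5) + u(-11, 13))*(-4*0*(-4)) = ((-2 - 1*13) + 7)*(-4*0*(-4)) = ((-2 - 13) + 7)*(0*(-4)) = (-15 + 7)*0 = -8*0 = 0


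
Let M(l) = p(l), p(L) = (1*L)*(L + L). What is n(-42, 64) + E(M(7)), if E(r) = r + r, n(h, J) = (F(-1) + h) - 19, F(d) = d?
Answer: 134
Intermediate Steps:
p(L) = 2*L² (p(L) = L*(2*L) = 2*L²)
M(l) = 2*l²
n(h, J) = -20 + h (n(h, J) = (-1 + h) - 19 = -20 + h)
E(r) = 2*r
n(-42, 64) + E(M(7)) = (-20 - 42) + 2*(2*7²) = -62 + 2*(2*49) = -62 + 2*98 = -62 + 196 = 134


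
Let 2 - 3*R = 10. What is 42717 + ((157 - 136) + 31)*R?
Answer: 127735/3 ≈ 42578.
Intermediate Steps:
R = -8/3 (R = ⅔ - ⅓*10 = ⅔ - 10/3 = -8/3 ≈ -2.6667)
42717 + ((157 - 136) + 31)*R = 42717 + ((157 - 136) + 31)*(-8/3) = 42717 + (21 + 31)*(-8/3) = 42717 + 52*(-8/3) = 42717 - 416/3 = 127735/3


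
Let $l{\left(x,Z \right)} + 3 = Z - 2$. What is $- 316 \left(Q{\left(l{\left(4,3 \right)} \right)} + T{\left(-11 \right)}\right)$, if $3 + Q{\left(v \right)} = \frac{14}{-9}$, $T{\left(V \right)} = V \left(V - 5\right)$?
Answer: $- \frac{487588}{9} \approx -54176.0$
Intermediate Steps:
$l{\left(x,Z \right)} = -5 + Z$ ($l{\left(x,Z \right)} = -3 + \left(Z - 2\right) = -3 + \left(-2 + Z\right) = -5 + Z$)
$T{\left(V \right)} = V \left(-5 + V\right)$
$Q{\left(v \right)} = - \frac{41}{9}$ ($Q{\left(v \right)} = -3 + \frac{14}{-9} = -3 + 14 \left(- \frac{1}{9}\right) = -3 - \frac{14}{9} = - \frac{41}{9}$)
$- 316 \left(Q{\left(l{\left(4,3 \right)} \right)} + T{\left(-11 \right)}\right) = - 316 \left(- \frac{41}{9} - 11 \left(-5 - 11\right)\right) = - 316 \left(- \frac{41}{9} - -176\right) = - 316 \left(- \frac{41}{9} + 176\right) = \left(-316\right) \frac{1543}{9} = - \frac{487588}{9}$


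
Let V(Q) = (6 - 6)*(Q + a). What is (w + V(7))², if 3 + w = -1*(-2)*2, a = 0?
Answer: 1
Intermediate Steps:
V(Q) = 0 (V(Q) = (6 - 6)*(Q + 0) = 0*Q = 0)
w = 1 (w = -3 - 1*(-2)*2 = -3 + 2*2 = -3 + 4 = 1)
(w + V(7))² = (1 + 0)² = 1² = 1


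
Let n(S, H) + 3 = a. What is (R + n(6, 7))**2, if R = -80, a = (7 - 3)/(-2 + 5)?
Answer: 60025/9 ≈ 6669.4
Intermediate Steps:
a = 4/3 ≈ 1.3333
n(S, H) = -5/3 (n(S, H) = -3 + 4/3 = -5/3)
(R + n(6, 7))**2 = (-80 - 5/3)**2 = (-245/3)**2 = 60025/9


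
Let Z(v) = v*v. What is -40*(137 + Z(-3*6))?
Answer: -18440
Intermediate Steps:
Z(v) = v²
-40*(137 + Z(-3*6)) = -40*(137 + (-3*6)²) = -40*(137 + (-18)²) = -40*(137 + 324) = -40*461 = -18440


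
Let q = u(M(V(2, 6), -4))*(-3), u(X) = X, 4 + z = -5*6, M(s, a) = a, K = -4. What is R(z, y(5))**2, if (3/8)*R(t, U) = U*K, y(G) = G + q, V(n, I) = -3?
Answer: 295936/9 ≈ 32882.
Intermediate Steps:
z = -34 (z = -4 - 5*6 = -4 - 30 = -34)
q = 12 (q = -4*(-3) = 12)
y(G) = 12 + G (y(G) = G + 12 = 12 + G)
R(t, U) = -32*U/3 (R(t, U) = 8*(U*(-4))/3 = 8*(-4*U)/3 = -32*U/3)
R(z, y(5))**2 = (-32*(12 + 5)/3)**2 = (-32/3*17)**2 = (-544/3)**2 = 295936/9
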